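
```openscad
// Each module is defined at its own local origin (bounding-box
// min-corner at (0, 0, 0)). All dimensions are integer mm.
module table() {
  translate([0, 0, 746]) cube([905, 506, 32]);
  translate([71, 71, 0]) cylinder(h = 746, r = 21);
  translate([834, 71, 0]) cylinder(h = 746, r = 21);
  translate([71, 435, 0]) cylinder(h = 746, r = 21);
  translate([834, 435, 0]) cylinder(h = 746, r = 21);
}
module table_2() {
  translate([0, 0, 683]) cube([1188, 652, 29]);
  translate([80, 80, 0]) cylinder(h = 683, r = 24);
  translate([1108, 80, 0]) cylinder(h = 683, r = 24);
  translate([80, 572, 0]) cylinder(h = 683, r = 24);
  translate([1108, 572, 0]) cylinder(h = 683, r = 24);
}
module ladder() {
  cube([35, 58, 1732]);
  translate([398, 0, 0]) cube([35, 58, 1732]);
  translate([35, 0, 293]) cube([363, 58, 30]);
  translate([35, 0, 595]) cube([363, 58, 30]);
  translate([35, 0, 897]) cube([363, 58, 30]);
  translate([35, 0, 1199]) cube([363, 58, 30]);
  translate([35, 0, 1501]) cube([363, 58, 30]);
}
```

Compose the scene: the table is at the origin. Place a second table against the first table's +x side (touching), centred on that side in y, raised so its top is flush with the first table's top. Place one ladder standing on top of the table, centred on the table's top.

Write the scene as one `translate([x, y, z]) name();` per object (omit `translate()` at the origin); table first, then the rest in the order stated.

table();
translate([905, -73, 66]) table_2();
translate([236, 224, 778]) ladder();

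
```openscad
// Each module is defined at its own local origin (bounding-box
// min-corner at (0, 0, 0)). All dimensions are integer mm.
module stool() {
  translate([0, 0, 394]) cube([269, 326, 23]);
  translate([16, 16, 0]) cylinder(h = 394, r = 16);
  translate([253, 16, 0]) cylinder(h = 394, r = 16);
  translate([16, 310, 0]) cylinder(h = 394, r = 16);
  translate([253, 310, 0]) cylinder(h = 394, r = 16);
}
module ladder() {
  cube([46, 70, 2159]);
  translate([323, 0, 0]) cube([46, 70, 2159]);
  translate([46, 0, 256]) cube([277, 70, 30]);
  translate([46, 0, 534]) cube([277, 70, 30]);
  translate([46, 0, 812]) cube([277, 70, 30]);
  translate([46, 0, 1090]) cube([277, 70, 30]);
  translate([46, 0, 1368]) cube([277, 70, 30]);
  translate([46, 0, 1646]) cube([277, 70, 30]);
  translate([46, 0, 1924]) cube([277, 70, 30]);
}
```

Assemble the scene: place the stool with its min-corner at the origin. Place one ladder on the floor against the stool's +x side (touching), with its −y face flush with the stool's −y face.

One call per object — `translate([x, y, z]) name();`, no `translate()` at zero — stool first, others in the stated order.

stool();
translate([269, 0, 0]) ladder();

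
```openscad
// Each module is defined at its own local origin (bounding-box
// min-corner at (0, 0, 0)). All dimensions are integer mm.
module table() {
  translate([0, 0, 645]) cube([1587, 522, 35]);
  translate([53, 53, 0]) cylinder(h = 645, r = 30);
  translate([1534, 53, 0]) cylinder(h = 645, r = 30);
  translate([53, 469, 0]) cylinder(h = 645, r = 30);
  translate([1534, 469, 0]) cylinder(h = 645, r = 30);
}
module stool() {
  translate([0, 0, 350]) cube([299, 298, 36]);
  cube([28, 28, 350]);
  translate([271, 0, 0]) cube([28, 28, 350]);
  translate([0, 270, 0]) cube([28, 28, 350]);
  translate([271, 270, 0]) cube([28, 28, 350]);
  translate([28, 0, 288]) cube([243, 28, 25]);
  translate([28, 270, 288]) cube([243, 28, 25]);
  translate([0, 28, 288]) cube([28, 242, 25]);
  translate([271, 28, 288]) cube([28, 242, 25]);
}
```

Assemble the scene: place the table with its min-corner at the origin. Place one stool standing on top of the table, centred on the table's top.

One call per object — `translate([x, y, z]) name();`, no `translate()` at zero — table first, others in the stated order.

table();
translate([644, 112, 680]) stool();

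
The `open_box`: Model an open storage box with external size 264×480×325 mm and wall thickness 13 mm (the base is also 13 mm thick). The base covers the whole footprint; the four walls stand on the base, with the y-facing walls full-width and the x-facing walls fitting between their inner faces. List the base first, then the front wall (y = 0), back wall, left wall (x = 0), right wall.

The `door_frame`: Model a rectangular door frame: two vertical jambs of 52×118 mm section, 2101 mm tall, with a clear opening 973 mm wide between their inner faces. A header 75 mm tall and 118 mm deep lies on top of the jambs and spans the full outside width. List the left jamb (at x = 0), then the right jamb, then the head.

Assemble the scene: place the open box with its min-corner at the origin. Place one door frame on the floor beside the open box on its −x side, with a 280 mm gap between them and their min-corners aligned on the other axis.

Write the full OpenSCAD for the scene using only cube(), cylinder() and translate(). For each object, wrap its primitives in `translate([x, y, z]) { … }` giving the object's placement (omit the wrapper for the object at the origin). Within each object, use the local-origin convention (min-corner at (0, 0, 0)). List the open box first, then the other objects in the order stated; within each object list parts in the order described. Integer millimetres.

cube([264, 480, 13]);
translate([0, 0, 13]) cube([264, 13, 312]);
translate([0, 467, 13]) cube([264, 13, 312]);
translate([0, 13, 13]) cube([13, 454, 312]);
translate([251, 13, 13]) cube([13, 454, 312]);
translate([-1357, 0, 0]) {
  cube([52, 118, 2101]);
  translate([1025, 0, 0]) cube([52, 118, 2101]);
  translate([0, 0, 2101]) cube([1077, 118, 75]);
}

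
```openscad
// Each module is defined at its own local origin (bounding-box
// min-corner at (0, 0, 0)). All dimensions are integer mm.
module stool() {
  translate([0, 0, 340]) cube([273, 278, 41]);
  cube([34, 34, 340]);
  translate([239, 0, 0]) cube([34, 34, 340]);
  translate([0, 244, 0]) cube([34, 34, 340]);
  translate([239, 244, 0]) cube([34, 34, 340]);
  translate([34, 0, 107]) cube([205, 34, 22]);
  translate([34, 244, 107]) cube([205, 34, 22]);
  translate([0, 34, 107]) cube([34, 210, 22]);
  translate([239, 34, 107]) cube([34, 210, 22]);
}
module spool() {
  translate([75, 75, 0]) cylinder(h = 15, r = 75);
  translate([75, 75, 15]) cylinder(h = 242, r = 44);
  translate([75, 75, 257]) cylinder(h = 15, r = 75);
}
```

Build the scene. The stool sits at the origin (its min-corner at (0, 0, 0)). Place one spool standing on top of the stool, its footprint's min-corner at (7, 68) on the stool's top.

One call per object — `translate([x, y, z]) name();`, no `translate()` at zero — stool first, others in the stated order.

stool();
translate([7, 68, 381]) spool();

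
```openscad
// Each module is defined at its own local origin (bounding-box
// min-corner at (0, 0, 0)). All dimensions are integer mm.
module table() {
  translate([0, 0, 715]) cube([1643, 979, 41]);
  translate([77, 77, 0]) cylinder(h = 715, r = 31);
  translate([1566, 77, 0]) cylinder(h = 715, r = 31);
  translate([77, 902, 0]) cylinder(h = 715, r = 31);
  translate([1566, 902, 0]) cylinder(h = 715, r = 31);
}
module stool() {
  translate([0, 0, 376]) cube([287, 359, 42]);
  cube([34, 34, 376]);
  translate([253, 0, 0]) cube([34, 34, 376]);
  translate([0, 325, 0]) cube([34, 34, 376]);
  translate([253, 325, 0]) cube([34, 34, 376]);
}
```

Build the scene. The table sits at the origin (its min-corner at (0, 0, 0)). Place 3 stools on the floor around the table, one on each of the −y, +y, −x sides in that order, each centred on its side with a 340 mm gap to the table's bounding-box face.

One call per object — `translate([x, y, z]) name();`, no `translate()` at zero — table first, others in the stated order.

table();
translate([678, -699, 0]) stool();
translate([678, 1319, 0]) stool();
translate([-627, 310, 0]) stool();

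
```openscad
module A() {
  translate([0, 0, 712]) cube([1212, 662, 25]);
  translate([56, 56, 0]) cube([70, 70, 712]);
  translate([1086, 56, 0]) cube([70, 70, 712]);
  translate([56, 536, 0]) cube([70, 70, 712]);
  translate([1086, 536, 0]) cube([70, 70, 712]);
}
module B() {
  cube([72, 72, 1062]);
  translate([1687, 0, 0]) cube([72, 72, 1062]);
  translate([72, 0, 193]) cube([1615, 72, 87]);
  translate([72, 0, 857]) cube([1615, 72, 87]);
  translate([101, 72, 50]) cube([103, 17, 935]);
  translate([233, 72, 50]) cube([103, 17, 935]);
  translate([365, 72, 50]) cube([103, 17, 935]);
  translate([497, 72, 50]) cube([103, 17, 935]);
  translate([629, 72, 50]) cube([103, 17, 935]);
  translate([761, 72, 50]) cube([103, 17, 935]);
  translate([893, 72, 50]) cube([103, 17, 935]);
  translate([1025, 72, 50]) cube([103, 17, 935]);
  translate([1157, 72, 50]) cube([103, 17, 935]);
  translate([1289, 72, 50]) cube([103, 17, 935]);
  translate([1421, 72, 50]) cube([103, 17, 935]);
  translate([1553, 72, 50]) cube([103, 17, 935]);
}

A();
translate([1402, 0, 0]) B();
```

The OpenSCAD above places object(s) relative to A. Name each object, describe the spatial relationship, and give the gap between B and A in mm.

The fence section's nearest face is 190 mm from the table's +x face.

A is a table. B is a fence section. The fence section is on the floor beside the table on its +x side. The gap between the fence section and the table is 190 mm.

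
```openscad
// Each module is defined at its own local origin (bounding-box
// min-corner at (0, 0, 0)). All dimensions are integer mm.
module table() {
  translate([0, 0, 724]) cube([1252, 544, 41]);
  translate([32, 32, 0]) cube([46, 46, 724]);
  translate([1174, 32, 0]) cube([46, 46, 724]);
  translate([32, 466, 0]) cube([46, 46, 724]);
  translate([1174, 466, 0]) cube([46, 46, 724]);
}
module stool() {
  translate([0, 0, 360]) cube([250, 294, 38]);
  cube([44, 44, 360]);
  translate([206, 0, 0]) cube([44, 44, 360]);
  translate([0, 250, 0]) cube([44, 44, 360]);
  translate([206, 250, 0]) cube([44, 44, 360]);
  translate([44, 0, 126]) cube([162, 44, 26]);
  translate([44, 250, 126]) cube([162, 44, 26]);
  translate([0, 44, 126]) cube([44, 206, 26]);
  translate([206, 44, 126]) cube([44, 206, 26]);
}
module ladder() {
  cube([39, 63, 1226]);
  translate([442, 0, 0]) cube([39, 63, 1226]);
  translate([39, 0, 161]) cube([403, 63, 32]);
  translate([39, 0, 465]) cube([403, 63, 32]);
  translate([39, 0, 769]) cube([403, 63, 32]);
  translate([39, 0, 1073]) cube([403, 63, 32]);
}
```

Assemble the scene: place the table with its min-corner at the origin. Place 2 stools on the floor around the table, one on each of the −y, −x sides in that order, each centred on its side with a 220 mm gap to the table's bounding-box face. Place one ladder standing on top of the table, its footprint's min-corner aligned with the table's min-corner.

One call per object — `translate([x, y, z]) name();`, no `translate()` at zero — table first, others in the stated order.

table();
translate([501, -514, 0]) stool();
translate([-470, 125, 0]) stool();
translate([0, 0, 765]) ladder();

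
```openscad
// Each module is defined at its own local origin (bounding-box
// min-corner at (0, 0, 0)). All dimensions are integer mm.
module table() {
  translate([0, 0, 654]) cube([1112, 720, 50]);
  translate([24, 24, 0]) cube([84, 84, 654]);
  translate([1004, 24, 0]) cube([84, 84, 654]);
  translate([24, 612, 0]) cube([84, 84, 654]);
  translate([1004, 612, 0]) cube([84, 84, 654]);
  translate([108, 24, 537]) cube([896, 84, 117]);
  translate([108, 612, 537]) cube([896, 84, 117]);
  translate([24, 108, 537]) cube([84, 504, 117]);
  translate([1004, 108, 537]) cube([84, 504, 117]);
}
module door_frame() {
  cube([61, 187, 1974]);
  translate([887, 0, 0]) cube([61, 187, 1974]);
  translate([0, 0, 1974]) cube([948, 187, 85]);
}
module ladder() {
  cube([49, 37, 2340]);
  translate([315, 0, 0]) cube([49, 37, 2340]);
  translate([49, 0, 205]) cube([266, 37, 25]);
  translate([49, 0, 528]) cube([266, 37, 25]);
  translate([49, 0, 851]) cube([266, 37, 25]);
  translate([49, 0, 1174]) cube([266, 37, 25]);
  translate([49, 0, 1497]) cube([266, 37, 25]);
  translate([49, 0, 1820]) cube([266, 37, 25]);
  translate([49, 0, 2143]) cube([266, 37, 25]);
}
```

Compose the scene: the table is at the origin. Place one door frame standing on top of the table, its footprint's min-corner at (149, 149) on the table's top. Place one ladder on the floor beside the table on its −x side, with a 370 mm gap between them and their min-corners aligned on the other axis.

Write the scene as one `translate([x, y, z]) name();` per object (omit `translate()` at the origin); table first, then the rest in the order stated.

table();
translate([149, 149, 704]) door_frame();
translate([-734, 0, 0]) ladder();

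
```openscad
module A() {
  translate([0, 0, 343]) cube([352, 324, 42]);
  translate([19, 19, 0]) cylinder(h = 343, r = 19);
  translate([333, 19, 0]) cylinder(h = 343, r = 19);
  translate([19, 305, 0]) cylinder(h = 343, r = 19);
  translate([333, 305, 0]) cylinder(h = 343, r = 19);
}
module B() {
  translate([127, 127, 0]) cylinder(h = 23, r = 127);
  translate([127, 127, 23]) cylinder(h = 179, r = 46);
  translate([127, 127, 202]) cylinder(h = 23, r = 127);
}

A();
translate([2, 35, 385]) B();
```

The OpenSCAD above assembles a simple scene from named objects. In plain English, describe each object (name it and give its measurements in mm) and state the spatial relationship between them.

A is a simple wooden stool: a rectangular seat 352 mm (x) by 324 mm (y), 42 mm thick, top face at z = 385 mm, on four round legs, each 38 mm in diameter. The legs rest on z = 0, each leg's axis is inset half a diameter from the nearest pair of seat edges (so the leg's bounding box is flush with the corner).

B is a spool: two coaxial disc flanges of radius 127 mm and thickness 23 mm, joined by a core cylinder of radius 46 mm and height 179 mm. The lower flange rests on z = 0 and the three cylinders share a vertical axis.

The spool is on top of the stool.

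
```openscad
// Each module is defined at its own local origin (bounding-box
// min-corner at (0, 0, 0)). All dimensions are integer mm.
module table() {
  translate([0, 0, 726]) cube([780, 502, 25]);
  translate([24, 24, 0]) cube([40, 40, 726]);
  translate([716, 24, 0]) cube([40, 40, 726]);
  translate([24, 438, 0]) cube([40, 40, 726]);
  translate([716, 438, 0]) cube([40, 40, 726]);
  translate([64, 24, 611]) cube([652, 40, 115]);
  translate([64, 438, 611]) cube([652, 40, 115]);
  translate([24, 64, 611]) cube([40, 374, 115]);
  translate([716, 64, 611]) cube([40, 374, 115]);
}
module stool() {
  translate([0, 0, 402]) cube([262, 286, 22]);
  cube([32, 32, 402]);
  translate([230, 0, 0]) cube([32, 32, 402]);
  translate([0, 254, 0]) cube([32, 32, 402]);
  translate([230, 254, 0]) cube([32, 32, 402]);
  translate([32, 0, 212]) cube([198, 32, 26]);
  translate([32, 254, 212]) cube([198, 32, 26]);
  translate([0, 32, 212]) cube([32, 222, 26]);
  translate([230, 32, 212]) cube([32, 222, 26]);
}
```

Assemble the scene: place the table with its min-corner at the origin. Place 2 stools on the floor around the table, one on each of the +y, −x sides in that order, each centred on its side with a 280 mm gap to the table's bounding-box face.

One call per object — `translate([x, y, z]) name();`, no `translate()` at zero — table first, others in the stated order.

table();
translate([259, 782, 0]) stool();
translate([-542, 108, 0]) stool();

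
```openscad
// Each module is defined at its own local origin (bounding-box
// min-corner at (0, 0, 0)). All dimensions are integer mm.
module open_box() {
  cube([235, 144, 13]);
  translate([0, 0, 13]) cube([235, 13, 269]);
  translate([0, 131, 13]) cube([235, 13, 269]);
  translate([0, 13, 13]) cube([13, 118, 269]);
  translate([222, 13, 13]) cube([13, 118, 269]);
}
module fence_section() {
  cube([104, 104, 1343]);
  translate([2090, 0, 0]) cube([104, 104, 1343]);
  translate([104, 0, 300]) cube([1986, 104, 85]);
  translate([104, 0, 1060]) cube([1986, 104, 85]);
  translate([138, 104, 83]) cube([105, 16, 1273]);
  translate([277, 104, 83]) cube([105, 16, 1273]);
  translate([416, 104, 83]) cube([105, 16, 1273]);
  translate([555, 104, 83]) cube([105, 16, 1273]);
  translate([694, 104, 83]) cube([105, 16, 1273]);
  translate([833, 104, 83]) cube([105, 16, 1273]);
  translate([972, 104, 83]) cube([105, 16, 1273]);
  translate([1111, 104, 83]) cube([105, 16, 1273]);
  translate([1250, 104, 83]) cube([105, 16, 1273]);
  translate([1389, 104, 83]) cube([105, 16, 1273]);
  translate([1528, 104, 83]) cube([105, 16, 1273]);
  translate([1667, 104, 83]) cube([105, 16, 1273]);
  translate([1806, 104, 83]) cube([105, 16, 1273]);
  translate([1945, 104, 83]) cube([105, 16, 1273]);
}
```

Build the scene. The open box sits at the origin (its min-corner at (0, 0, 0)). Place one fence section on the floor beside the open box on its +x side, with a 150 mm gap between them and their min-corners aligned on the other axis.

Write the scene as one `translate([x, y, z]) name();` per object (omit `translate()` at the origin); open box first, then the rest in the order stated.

open_box();
translate([385, 0, 0]) fence_section();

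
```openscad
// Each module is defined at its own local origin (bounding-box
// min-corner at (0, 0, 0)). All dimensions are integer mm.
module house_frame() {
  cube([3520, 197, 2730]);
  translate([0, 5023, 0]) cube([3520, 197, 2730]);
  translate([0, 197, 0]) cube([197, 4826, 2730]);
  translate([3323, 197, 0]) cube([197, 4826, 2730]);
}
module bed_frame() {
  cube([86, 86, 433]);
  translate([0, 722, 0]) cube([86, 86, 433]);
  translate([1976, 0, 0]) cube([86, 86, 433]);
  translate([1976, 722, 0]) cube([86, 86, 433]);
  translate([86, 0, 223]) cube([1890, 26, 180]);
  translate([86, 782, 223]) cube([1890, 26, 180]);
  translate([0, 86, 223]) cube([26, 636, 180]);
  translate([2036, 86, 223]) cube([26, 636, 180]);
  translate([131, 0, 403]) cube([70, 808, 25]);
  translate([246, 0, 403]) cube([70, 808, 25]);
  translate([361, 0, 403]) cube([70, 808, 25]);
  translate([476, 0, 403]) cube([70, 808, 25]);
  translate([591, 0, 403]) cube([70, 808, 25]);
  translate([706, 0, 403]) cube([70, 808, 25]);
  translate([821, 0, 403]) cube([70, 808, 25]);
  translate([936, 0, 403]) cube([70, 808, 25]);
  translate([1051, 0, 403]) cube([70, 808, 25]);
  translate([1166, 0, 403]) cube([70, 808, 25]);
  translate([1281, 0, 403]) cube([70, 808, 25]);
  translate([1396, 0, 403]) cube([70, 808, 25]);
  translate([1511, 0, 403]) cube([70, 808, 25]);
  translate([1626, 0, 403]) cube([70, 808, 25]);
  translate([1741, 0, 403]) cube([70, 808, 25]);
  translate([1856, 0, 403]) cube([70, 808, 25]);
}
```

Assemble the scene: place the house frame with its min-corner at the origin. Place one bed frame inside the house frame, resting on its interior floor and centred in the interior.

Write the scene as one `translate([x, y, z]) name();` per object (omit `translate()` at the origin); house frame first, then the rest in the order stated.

house_frame();
translate([729, 2206, 0]) bed_frame();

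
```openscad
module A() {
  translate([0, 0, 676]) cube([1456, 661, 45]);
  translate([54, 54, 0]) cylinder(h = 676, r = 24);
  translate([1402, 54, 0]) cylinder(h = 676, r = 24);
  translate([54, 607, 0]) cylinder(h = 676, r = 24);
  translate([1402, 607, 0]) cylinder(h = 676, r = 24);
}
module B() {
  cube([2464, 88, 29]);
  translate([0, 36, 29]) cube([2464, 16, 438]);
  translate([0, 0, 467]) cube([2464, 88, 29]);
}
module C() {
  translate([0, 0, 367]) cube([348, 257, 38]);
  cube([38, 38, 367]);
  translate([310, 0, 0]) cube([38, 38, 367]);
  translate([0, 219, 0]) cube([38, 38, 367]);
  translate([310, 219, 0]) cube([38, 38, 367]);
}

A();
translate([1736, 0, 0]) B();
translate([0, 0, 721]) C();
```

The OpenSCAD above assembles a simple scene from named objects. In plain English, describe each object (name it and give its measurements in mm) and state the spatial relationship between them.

A is a table with a 1456×661 mm rectangular top, 45 mm thick, top surface at z = 721 mm, supported by four round legs of 48 mm diameter, each leg's bounding box inset 30 mm from the nearest pair of top edges, running from the floor.

B is an I-beam lying along x, 2464 mm long. Overall section height 496 mm. Two flanges 88 mm wide (y) and 29 mm thick, one on the floor and one at the top; a web 16 mm thick runs between them, centred on the flange width.

C is a four-legged stool. The seat is 348×257 mm, 38 mm thick, top at z = 405 mm. It stands on four square legs, each 38×38 mm in cross-section, from z = 0 to the seat underside, each flush with a corner of the seat.

The I-beam is on the floor beside the table on its +x side. The stool is on top of the table.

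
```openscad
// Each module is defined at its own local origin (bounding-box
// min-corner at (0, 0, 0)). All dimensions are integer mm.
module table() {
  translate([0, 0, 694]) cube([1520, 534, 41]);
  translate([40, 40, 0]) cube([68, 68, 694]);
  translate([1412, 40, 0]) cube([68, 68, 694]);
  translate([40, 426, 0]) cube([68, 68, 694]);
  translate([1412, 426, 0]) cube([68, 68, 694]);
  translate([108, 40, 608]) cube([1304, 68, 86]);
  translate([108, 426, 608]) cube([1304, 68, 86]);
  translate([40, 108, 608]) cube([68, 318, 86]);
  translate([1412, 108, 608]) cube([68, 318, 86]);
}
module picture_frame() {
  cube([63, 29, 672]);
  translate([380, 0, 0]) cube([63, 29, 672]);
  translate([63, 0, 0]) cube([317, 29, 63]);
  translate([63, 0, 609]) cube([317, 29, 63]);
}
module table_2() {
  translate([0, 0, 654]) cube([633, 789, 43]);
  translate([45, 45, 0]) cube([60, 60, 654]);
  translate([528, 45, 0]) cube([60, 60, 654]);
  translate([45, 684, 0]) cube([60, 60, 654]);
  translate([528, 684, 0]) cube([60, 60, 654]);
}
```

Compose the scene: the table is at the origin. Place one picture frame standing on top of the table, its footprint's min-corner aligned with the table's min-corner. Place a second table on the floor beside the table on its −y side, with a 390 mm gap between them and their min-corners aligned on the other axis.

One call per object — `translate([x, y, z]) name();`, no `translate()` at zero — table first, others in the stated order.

table();
translate([0, 0, 735]) picture_frame();
translate([0, -1179, 0]) table_2();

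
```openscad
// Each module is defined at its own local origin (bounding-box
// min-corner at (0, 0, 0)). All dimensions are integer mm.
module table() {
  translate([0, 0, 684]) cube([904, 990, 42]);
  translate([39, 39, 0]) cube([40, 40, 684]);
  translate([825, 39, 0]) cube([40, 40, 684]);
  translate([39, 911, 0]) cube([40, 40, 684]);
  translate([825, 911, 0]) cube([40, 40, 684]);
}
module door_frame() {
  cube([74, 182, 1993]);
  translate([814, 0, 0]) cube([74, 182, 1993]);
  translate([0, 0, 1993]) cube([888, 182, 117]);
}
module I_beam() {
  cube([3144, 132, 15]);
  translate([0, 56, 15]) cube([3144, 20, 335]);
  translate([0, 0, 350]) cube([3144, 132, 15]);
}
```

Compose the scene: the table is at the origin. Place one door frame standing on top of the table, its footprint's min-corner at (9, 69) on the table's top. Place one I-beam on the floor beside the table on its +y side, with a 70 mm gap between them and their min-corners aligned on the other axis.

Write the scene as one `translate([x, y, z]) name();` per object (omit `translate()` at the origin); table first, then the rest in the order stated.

table();
translate([9, 69, 726]) door_frame();
translate([0, 1060, 0]) I_beam();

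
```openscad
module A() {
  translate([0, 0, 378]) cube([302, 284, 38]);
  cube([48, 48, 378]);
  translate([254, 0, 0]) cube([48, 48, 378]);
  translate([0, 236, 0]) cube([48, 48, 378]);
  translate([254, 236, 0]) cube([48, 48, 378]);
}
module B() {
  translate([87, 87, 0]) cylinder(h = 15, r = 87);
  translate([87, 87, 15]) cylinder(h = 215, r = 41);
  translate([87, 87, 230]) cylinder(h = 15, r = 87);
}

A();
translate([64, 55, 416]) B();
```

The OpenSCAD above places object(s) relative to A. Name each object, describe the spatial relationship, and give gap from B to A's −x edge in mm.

A is a stool. B is a spool. The spool is on top of the stool, centred. The gap from the spool to the stool's −x edge is 64 mm.

The spool's min-x is at 64; the stool's min-x is 0; gap = 64 mm.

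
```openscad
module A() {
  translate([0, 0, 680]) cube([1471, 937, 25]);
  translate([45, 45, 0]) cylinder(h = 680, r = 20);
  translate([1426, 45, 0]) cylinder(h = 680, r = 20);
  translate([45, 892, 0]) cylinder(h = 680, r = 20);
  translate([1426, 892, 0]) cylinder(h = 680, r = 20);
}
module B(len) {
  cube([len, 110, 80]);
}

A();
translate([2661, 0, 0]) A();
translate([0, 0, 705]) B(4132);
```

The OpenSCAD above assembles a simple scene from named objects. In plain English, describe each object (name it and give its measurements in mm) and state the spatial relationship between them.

A is a table: top 1471 mm (x) × 937 mm (y), 25 mm thick, upper face at z = 705 mm, on four round legs of 40 mm diameter, each leg's bounding box inset 25 mm from the nearest pair of top edges, running from z = 0 to the bottom of the top.

B is a rectangular beam 4132 mm long (x), 110 mm deep (y), 80 mm thick (z).

The beam spans the tops of two tables placed 1190 mm apart, resting at z = 705 mm.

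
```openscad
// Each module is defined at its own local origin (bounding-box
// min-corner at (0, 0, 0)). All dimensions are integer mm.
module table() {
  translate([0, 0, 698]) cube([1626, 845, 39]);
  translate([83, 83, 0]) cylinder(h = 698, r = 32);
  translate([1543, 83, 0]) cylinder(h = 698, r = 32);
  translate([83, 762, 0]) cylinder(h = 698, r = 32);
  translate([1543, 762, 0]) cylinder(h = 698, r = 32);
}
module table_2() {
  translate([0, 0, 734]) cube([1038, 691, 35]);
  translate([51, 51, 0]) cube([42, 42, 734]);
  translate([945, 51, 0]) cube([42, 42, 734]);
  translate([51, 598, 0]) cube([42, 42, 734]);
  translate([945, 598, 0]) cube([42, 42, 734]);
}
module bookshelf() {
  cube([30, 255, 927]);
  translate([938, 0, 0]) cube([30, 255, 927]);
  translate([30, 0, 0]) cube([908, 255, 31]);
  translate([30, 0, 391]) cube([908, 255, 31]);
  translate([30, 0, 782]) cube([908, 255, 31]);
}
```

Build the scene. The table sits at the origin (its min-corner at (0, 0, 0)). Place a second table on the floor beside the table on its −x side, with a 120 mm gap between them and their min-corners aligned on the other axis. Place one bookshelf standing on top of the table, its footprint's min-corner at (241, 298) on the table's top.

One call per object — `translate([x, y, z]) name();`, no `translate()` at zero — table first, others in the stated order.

table();
translate([-1158, 0, 0]) table_2();
translate([241, 298, 737]) bookshelf();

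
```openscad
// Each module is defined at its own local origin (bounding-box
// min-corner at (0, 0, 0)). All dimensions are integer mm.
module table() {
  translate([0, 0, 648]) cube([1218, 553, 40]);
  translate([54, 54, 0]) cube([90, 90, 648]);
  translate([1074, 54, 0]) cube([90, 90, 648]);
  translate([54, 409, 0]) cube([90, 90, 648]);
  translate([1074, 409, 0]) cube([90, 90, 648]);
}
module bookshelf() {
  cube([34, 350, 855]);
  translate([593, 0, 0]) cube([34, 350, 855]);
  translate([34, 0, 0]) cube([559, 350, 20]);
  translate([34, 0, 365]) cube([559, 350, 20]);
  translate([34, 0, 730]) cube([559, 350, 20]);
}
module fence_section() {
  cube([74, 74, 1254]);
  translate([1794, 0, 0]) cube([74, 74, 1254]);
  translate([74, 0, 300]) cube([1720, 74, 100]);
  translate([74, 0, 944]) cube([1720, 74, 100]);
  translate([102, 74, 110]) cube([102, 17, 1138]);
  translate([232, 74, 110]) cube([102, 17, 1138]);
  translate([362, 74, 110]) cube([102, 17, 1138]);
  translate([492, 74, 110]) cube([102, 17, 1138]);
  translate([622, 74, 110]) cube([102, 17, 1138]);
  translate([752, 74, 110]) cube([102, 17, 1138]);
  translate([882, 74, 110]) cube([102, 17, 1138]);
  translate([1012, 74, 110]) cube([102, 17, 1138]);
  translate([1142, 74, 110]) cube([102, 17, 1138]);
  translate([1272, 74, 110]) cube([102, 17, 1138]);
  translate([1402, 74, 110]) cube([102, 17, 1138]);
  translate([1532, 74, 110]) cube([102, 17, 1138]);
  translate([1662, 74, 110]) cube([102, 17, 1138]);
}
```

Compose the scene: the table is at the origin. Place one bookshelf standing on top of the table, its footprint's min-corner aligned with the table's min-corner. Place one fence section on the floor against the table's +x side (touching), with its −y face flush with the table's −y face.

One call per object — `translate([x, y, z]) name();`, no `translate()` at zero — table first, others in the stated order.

table();
translate([0, 0, 688]) bookshelf();
translate([1218, 0, 0]) fence_section();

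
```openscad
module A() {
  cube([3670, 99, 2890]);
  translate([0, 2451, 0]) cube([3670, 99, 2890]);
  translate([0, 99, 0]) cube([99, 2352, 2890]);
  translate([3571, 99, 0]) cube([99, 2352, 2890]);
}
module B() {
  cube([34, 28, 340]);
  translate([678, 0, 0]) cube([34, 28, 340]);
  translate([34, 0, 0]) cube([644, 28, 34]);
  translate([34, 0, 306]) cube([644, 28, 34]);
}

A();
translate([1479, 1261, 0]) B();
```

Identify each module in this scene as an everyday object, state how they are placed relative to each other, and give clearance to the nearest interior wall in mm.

A is a house frame. B is a picture frame. The picture frame sits inside the house frame, centred. The clearance to the nearest interior wall is 1162 mm.

Clearances: x = 1380, y = 1162; minimum 1162 mm.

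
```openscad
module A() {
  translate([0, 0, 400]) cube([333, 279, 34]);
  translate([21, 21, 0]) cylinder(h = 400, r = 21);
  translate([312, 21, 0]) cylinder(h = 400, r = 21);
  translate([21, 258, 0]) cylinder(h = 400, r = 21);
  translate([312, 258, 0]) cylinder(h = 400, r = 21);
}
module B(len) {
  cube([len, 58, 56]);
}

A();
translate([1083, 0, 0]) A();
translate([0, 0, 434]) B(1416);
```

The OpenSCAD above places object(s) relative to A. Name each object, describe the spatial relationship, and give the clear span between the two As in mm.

A is a stool. B is a beam. A beam spans the tops of two stools. The clear span between the two stools is 750 mm.

Second stool starts at x = 1083; first ends at x = 333; clear span = 1083 − 333 = 750 mm.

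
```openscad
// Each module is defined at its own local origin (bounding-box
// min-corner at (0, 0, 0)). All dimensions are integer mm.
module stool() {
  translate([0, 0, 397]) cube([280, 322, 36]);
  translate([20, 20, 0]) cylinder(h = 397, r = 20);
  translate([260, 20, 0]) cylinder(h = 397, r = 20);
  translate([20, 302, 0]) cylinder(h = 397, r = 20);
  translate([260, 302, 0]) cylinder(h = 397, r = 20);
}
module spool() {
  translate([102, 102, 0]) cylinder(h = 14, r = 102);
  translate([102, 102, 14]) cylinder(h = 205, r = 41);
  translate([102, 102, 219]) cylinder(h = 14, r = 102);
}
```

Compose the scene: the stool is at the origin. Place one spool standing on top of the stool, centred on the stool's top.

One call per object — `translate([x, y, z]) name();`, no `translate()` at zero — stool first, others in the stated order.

stool();
translate([38, 59, 433]) spool();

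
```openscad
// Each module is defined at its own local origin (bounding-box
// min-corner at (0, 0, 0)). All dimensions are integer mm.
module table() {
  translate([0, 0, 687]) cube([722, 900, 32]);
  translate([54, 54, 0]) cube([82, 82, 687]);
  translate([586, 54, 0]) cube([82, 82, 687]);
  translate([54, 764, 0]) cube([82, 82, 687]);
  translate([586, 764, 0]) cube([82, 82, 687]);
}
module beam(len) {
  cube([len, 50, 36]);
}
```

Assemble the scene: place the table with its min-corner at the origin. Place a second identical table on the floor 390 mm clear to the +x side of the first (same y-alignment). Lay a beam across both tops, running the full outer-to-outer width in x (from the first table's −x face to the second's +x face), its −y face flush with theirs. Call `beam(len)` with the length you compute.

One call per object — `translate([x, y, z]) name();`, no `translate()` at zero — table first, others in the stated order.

table();
translate([1112, 0, 0]) table();
translate([0, 0, 719]) beam(1834);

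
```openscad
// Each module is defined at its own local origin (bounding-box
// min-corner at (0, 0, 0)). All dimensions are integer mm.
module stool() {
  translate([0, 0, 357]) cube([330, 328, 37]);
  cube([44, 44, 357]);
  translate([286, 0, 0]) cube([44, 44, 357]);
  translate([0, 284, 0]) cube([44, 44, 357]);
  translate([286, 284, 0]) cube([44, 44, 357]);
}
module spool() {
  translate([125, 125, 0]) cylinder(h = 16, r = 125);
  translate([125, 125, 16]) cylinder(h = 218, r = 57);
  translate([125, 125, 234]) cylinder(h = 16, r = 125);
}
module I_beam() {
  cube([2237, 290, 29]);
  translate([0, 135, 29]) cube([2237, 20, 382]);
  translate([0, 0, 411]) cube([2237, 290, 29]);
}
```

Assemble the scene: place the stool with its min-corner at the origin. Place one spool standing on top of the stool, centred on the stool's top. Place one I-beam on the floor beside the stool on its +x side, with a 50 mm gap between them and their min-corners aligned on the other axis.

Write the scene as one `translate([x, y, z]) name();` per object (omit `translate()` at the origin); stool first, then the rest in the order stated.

stool();
translate([40, 39, 394]) spool();
translate([380, 0, 0]) I_beam();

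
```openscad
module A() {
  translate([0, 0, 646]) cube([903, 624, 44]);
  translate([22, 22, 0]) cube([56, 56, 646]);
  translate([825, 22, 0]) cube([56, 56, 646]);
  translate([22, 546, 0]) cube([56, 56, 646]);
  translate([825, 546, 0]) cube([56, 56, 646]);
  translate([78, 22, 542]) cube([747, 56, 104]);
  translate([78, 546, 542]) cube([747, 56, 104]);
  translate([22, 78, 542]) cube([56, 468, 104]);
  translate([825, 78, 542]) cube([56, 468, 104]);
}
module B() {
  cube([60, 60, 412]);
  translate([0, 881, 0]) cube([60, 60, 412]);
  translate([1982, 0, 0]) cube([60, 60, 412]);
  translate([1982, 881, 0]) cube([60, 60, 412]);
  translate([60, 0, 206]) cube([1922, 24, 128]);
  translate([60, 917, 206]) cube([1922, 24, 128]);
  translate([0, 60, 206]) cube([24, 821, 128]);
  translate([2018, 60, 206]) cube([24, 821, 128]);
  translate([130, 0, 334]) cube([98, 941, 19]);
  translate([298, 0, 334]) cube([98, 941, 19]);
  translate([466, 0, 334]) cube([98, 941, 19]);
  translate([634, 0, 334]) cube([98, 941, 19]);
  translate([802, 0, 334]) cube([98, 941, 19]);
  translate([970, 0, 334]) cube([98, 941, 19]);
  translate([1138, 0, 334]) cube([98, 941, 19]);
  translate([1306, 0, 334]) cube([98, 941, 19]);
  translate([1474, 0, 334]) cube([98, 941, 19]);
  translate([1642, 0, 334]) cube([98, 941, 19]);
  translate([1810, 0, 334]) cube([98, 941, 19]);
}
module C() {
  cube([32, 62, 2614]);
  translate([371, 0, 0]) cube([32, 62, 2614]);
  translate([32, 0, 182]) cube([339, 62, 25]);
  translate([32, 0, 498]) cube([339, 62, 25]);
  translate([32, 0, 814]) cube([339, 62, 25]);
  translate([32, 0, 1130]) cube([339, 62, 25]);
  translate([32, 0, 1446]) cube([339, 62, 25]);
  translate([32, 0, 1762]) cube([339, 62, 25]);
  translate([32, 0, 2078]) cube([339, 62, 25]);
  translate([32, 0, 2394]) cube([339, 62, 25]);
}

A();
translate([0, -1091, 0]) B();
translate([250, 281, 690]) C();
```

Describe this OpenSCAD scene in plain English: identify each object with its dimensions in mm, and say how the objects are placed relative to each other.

A is a table with a 903×624 mm rectangular top, 44 mm thick, top surface at z = 690 mm, supported by four 56×56 mm square legs, each inset 22 mm from the nearest pair of top edges, running from the floor. Four apron rails, 56 mm thick and 104 mm tall, run between adjacent legs with their top edges flush with the underside of the top and their outer faces flush with the legs' outer faces.

B is a bed frame 2042 mm long (x) by 941 mm wide (y). Four 60×60 mm corner posts, 412 mm tall, at the corners of the footprint. Four rails of 24 mm thickness and 128 mm height run between adjacent posts with their undersides at z = 206 mm, their outer faces flush with the outside of the frame (the two x-running rails run between the posts' inner faces; the two y-running rails run between the posts' inner faces). 11 slats, each 98 mm wide (x) and 19 mm thick, lie across the top of the two x-running rails, running the full 941 mm width of the frame in y; the slats are evenly spaced along x between the inner faces of the end posts with equal gaps (rounded down to the nearest mm) at the −x end and between each pair — any rounding remainder accumulates at the +x end.

C is a wooden ladder with two side rails of 32×62 mm section and 2614 mm height, set 403 mm apart overall. Between them run 8 rectangular rungs (62 mm deep, 25 mm thick), front faces flush with the rails' −y face. The bottom of the first rung is 182 mm above the floor and each subsequent rung is 316 mm higher than the one below.

The bed frame is on the floor beside the table on its −y side. The ladder is on top of the table, centred.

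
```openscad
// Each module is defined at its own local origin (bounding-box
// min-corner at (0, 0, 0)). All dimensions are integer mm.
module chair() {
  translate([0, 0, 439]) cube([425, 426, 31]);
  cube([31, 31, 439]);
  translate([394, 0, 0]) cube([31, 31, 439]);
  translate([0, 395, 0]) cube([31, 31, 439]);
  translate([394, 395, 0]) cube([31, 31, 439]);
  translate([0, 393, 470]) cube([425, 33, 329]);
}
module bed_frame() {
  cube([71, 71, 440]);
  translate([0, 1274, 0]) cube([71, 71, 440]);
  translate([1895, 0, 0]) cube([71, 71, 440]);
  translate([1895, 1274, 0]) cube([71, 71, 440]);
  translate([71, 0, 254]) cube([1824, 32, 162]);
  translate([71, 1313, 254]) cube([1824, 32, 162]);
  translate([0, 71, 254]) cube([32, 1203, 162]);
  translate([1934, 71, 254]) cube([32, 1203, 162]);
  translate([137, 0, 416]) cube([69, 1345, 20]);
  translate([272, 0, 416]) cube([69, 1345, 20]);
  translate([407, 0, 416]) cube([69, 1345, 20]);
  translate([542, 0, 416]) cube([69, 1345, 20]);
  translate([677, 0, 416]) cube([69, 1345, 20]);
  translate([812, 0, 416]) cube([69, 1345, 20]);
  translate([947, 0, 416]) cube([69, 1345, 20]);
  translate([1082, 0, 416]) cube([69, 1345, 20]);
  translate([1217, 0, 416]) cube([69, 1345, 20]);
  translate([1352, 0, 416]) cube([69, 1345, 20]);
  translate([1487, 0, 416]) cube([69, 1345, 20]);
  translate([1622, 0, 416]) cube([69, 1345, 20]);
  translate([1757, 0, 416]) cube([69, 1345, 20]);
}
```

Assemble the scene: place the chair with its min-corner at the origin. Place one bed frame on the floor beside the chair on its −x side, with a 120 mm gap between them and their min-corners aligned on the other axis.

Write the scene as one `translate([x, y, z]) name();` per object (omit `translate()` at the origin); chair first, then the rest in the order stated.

chair();
translate([-2086, 0, 0]) bed_frame();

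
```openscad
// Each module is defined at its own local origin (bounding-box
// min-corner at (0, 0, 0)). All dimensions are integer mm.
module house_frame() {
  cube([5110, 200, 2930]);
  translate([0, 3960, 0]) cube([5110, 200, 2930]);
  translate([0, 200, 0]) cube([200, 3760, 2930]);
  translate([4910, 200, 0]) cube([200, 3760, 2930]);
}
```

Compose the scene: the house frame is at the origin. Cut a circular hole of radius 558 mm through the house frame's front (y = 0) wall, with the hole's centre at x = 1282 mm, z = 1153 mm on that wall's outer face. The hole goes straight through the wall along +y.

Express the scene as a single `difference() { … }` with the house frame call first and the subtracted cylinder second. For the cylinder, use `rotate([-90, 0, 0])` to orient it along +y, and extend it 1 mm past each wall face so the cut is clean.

difference() {
  house_frame();
  translate([1282, -1, 1153]) rotate([-90, 0, 0]) cylinder(h = 202, r = 558);
}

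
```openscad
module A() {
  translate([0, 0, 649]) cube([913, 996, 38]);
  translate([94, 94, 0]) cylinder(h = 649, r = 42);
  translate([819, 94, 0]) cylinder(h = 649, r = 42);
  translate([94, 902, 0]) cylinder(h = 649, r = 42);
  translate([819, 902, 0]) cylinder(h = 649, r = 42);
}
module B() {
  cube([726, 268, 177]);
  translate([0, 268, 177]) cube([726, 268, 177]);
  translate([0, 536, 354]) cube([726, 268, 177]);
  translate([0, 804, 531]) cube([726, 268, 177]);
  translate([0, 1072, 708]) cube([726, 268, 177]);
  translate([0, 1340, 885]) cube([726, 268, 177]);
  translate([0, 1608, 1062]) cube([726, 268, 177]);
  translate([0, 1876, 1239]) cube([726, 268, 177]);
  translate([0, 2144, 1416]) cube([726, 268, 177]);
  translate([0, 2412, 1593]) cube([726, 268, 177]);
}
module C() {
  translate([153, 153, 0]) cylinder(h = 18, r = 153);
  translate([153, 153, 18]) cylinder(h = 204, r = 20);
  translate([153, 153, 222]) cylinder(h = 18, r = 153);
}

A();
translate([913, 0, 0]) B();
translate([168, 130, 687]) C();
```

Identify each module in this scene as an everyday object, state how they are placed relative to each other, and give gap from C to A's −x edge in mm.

A is a table. B is a staircase. C is a spool. The staircase is against the table's +x side, with their −y faces flush. The spool is on top of the table. The gap from the spool to the table's −x edge is 168 mm.

The spool's min-x is at 168; the table's min-x is 0; gap = 168 mm.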